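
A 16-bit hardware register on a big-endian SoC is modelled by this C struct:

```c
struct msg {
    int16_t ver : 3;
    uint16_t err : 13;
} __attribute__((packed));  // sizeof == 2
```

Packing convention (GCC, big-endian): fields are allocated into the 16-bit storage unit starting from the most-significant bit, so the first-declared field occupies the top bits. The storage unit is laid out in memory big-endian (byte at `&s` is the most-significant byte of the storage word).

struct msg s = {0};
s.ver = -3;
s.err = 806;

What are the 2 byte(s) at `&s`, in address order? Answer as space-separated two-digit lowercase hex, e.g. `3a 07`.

a3 26

ver (3b) val=-3 bits=0x5 at bit 13: 0xa000
err (13b) val=806 bits=0x326 at bit 0: 0xa326
word = 0xa326 → big-endian bytes:
  [0]=0xa3  [1]=0x26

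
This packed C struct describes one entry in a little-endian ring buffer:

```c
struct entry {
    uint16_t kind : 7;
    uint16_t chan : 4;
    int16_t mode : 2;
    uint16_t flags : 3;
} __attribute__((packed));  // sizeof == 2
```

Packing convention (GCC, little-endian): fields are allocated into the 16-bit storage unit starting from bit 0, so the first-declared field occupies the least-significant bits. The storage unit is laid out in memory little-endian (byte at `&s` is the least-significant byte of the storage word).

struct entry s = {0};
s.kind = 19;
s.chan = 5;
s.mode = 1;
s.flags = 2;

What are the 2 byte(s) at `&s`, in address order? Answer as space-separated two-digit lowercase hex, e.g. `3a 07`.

93 4a

[0+:7] kind=19 & 0x7f = 0x13; word=0x0013
[7+:4] chan=5 & 0xf = 0x5; word=0x0293
[11+:2] mode=1 & 0x3 = 0x1; word=0x0a93
[13+:3] flags=2 & 0x7 = 0x2; word=0x4a93
word = 0x4a93 → little-endian bytes:
  [0]=0x93  [1]=0x4a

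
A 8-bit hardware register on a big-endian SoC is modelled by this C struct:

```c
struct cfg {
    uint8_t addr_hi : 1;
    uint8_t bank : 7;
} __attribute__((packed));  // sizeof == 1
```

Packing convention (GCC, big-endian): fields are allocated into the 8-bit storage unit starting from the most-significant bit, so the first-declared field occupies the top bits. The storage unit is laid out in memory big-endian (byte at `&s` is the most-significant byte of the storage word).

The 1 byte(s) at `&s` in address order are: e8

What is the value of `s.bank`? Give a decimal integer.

104

[0]=0xe8 (big-endian) → word 0xe8
addr_hi [7+:1] = (word>>7) & 0x1 = 1
bank [0+:7] = (word>>0) & 0x7f = 104  ←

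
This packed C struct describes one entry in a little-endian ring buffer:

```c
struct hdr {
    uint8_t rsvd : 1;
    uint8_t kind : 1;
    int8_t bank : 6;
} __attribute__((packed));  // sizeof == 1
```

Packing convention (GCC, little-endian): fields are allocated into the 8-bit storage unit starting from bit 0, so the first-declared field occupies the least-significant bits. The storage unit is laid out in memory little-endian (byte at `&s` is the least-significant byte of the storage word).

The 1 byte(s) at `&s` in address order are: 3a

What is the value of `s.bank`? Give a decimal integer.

[0]=0x3a (little-endian) → word 0x3a
rsvd [0+:1] = (word>>0) & 0x1 = 0
kind [1+:1] = (word>>1) & 0x1 = 1
bank [2+:6] = (word>>2) & 0x3f = 14  ←
bank signed 6b, MSB=0: value = 14

14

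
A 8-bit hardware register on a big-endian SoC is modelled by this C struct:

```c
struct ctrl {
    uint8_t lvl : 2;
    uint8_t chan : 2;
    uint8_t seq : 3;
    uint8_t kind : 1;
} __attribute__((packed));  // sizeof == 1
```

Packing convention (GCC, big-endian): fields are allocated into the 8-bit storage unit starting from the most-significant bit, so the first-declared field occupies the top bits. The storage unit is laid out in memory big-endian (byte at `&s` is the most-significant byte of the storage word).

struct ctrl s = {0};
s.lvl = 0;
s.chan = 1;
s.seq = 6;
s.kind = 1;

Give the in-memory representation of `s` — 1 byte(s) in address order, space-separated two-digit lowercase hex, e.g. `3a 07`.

lvl:2 = 0 → 0x0 << 6 → word 0x00
chan:2 = 1 → 0x1 << 4 → word 0x10
seq:3 = 6 → 0x6 << 1 → word 0x1c
kind:1 = 1 → 0x1 << 0 → word 0x1d
word = 0x1d → big-endian bytes:
  [0]=0x1d

1d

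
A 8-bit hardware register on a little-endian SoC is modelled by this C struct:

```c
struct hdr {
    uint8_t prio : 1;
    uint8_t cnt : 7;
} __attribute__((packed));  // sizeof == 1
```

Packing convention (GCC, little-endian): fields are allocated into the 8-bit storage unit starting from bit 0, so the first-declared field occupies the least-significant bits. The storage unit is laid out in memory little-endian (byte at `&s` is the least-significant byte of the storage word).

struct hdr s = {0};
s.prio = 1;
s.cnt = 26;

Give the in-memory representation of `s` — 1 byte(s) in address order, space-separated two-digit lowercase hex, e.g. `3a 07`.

[0+:1] prio=1 & 0x1 = 0x1; word=0x01
[1+:7] cnt=26 & 0x7f = 0x1a; word=0x35
word = 0x35 → little-endian bytes:
  [0]=0x35

35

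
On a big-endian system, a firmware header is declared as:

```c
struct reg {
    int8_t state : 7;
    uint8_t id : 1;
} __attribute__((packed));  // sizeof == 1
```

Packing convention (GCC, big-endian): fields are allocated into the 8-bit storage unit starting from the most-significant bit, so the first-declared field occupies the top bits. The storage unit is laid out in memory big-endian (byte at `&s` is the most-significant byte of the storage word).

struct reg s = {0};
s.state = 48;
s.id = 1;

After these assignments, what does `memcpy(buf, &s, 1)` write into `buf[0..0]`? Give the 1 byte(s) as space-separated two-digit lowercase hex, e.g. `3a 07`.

state:7 = 48 → 0x30 << 1 → word 0x60
id:1 = 1 → 0x1 << 0 → word 0x61
word = 0x61 → big-endian bytes:
  [0]=0x61

61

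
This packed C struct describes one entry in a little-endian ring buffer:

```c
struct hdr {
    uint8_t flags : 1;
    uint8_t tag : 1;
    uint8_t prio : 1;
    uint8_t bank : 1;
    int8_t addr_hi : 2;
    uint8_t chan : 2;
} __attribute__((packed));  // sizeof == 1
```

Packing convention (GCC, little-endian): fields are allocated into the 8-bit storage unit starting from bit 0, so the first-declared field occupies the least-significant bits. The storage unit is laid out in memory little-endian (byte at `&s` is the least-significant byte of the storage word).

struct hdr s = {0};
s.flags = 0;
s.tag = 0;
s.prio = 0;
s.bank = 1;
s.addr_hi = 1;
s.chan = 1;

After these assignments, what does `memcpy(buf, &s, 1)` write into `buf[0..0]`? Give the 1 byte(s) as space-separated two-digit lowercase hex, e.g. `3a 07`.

flags (1b) val=0 bits=0x0 at bit 0: 0x00
tag (1b) val=0 bits=0x0 at bit 1: 0x00
prio (1b) val=0 bits=0x0 at bit 2: 0x00
bank (1b) val=1 bits=0x1 at bit 3: 0x08
addr_hi (2b) val=1 bits=0x1 at bit 4: 0x18
chan (2b) val=1 bits=0x1 at bit 6: 0x58
word = 0x58 → little-endian bytes:
  [0]=0x58

58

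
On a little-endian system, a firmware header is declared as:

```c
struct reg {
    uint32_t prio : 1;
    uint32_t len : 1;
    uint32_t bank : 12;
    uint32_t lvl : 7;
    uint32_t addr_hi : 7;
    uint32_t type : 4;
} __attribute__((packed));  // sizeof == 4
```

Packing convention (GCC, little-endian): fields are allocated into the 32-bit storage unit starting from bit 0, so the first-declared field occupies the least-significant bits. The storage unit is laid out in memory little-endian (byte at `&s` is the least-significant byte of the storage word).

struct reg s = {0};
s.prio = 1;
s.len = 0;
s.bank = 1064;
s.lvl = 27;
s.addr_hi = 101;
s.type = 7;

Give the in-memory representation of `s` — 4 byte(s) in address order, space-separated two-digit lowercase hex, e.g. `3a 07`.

prio (1b) val=1 bits=0x1 at bit 0: 0x00000001
len (1b) val=0 bits=0x0 at bit 1: 0x00000001
bank (12b) val=1064 bits=0x428 at bit 2: 0x000010a1
lvl (7b) val=27 bits=0x1b at bit 14: 0x0006d0a1
addr_hi (7b) val=101 bits=0x65 at bit 21: 0x0ca6d0a1
type (4b) val=7 bits=0x7 at bit 28: 0x7ca6d0a1
word = 0x7ca6d0a1 → little-endian bytes:
  [0]=0xa1  [1]=0xd0  [2]=0xa6  [3]=0x7c

a1 d0 a6 7c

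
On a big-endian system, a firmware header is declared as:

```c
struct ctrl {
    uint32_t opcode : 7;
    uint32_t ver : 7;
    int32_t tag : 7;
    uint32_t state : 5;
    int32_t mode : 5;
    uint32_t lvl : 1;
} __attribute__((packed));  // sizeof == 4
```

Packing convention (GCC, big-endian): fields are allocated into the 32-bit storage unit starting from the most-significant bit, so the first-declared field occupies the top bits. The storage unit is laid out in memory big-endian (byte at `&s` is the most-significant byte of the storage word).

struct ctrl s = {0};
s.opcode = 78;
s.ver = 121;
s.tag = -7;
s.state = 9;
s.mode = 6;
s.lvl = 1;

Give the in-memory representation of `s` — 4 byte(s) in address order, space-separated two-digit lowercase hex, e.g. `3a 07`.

9d e7 ca 4d

opcode (7b) val=78 bits=0x4e at bit 25: 0x9c000000
ver (7b) val=121 bits=0x79 at bit 18: 0x9de40000
tag (7b) val=-7 bits=0x79 at bit 11: 0x9de7c800
state (5b) val=9 bits=0x9 at bit 6: 0x9de7ca40
mode (5b) val=6 bits=0x6 at bit 1: 0x9de7ca4c
lvl (1b) val=1 bits=0x1 at bit 0: 0x9de7ca4d
word = 0x9de7ca4d → big-endian bytes:
  [0]=0x9d  [1]=0xe7  [2]=0xca  [3]=0x4d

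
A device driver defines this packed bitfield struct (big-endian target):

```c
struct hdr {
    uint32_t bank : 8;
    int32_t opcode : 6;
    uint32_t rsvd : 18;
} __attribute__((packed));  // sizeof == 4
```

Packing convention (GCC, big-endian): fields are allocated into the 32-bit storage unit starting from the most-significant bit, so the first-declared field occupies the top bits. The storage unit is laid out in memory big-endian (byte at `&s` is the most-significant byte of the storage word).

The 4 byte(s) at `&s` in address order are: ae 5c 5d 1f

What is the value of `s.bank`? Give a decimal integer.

[0]=0xae [1]=0x5c [2]=0x5d [3]=0x1f (big-endian) → word 0xae5c5d1f
bank [24+:8] = (word>>24) & 0xff = 174  ←
opcode [18+:6] = (word>>18) & 0x3f = 23
rsvd [0+:18] = (word>>0) & 0x3ffff = 23839

174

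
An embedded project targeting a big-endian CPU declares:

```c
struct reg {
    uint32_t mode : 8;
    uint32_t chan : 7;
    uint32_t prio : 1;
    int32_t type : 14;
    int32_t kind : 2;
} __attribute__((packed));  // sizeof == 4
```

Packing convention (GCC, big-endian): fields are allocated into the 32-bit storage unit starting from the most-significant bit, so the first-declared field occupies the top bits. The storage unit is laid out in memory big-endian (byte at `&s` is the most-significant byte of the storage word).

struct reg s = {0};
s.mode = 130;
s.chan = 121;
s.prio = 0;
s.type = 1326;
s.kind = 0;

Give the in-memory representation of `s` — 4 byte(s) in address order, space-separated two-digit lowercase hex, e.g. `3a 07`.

mode (8b) val=130 bits=0x82 at bit 24: 0x82000000
chan (7b) val=121 bits=0x79 at bit 17: 0x82f20000
prio (1b) val=0 bits=0x0 at bit 16: 0x82f20000
type (14b) val=1326 bits=0x52e at bit 2: 0x82f214b8
kind (2b) val=0 bits=0x0 at bit 0: 0x82f214b8
word = 0x82f214b8 → big-endian bytes:
  [0]=0x82  [1]=0xf2  [2]=0x14  [3]=0xb8

82 f2 14 b8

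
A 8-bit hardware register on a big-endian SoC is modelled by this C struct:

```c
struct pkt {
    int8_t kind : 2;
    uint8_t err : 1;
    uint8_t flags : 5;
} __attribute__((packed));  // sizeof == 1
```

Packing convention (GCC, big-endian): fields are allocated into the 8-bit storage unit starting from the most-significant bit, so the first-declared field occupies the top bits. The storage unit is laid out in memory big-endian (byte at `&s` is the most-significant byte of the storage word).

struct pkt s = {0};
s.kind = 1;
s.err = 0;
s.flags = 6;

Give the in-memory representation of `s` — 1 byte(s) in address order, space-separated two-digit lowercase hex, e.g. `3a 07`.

[6+:2] kind=1 & 0x3 = 0x1; word=0x40
[5+:1] err=0 & 0x1 = 0x0; word=0x40
[0+:5] flags=6 & 0x1f = 0x6; word=0x46
word = 0x46 → big-endian bytes:
  [0]=0x46

46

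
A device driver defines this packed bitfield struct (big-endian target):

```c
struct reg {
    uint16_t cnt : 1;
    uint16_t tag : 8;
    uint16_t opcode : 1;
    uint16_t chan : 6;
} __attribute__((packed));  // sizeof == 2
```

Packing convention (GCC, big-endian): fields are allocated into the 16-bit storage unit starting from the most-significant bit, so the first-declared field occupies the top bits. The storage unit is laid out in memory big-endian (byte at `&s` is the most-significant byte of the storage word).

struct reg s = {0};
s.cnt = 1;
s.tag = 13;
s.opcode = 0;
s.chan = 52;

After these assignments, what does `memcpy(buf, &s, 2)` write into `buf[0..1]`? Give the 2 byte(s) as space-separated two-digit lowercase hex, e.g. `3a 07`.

86 b4

cnt (1b) val=1 bits=0x1 at bit 15: 0x8000
tag (8b) val=13 bits=0xd at bit 7: 0x8680
opcode (1b) val=0 bits=0x0 at bit 6: 0x8680
chan (6b) val=52 bits=0x34 at bit 0: 0x86b4
word = 0x86b4 → big-endian bytes:
  [0]=0x86  [1]=0xb4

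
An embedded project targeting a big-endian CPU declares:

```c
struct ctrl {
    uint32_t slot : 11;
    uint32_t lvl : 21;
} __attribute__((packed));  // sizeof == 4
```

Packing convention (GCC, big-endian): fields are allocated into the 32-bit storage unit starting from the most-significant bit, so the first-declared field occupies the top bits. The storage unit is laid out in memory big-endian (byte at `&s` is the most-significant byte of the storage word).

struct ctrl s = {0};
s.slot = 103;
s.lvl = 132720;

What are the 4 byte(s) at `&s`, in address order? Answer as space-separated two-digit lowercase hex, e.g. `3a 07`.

slot:11 = 103 → 0x67 << 21 → word 0x0ce00000
lvl:21 = 132720 → 0x20670 << 0 → word 0x0ce20670
word = 0x0ce20670 → big-endian bytes:
  [0]=0x0c  [1]=0xe2  [2]=0x06  [3]=0x70

0c e2 06 70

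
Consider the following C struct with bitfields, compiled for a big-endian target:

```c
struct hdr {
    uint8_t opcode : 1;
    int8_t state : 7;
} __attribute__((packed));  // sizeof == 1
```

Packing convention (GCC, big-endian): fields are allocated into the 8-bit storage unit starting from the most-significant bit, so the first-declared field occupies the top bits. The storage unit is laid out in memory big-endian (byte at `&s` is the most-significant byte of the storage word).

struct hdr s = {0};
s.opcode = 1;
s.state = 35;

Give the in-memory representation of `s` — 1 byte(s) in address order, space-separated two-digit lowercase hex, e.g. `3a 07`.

a3

opcode:1 = 1 → 0x1 << 7 → word 0x80
state:7 = 35 → 0x23 << 0 → word 0xa3
word = 0xa3 → big-endian bytes:
  [0]=0xa3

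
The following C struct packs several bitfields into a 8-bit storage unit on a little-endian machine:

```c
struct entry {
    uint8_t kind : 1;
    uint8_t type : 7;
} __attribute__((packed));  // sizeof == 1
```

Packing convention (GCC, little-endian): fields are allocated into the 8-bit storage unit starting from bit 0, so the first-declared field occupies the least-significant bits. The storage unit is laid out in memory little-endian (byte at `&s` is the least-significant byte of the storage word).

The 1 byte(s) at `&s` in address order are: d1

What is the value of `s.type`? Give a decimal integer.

[0]=0xd1 (little-endian) → word 0xd1
kind:1 @ bit 0 → (0xd1>>0)&0x1 = 0x1
type:7 @ bit 1 → (0xd1>>1)&0x7f = 0x68  ←

104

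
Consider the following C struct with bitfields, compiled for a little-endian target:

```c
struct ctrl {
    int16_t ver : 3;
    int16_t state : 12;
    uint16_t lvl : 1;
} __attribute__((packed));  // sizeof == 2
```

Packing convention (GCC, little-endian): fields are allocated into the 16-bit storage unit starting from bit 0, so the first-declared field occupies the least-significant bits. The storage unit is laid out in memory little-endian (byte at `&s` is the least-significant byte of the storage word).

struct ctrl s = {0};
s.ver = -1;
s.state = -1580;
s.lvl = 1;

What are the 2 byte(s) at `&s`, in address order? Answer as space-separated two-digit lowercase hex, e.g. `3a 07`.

[0+:3] ver=-1 & 0x7 = 0x7; word=0x0007
[3+:12] state=-1580 & 0xfff = 0x9d4; word=0x4ea7
[15+:1] lvl=1 & 0x1 = 0x1; word=0xcea7
word = 0xcea7 → little-endian bytes:
  [0]=0xa7  [1]=0xce

a7 ce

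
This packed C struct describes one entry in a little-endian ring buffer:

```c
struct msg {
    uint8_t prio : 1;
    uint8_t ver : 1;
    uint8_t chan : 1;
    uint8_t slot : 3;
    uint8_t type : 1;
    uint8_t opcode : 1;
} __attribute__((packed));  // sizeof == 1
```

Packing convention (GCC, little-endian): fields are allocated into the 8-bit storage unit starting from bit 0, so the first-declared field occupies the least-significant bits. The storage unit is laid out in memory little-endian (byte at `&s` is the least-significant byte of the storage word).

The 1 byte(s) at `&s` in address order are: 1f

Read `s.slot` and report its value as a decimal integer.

3

[0]=0x1f (little-endian) → word 0x1f
prio [0+:1] = (word>>0) & 0x1 = 1
ver [1+:1] = (word>>1) & 0x1 = 1
chan [2+:1] = (word>>2) & 0x1 = 1
slot [3+:3] = (word>>3) & 0x7 = 3  ←
type [6+:1] = (word>>6) & 0x1 = 0
opcode [7+:1] = (word>>7) & 0x1 = 0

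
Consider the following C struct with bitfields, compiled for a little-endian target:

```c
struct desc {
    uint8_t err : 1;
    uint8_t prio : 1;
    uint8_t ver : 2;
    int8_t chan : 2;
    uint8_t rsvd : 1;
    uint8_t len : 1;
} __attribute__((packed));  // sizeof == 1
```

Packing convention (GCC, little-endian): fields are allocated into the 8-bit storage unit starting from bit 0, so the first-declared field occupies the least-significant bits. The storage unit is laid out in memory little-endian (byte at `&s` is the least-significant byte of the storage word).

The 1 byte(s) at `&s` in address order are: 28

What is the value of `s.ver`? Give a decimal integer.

[0]=0x28 (little-endian) → word 0x28
err [0+:1] = (word>>0) & 0x1 = 0
prio [1+:1] = (word>>1) & 0x1 = 0
ver [2+:2] = (word>>2) & 0x3 = 2  ←
chan [4+:2] = (word>>4) & 0x3 = 2
rsvd [6+:1] = (word>>6) & 0x1 = 0
len [7+:1] = (word>>7) & 0x1 = 0

2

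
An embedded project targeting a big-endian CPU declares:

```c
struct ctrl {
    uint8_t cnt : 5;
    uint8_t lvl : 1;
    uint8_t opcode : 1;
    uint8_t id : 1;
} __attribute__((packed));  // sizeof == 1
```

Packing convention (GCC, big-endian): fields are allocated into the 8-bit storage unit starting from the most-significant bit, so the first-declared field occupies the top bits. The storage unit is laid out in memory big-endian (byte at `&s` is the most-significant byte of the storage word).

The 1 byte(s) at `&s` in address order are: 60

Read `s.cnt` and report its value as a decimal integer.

12

[0]=0x60 (big-endian) → word 0x60
cnt:5 @ bit 3 → (0x60>>3)&0x1f = 0xc  ←
lvl:1 @ bit 2 → (0x60>>2)&0x1 = 0x0
opcode:1 @ bit 1 → (0x60>>1)&0x1 = 0x0
id:1 @ bit 0 → (0x60>>0)&0x1 = 0x0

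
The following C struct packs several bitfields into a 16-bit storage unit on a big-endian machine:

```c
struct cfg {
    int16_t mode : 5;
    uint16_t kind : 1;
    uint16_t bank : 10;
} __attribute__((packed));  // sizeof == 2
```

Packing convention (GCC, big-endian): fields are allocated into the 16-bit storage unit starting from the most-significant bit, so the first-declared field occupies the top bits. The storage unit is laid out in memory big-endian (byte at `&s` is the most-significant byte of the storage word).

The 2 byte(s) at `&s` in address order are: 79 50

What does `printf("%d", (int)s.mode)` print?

15

[0]=0x79 [1]=0x50 (big-endian) → word 0x7950
mode:5 @ bit 11 → (0x7950>>11)&0x1f = 0xf  ←
kind:1 @ bit 10 → (0x7950>>10)&0x1 = 0x0
bank:10 @ bit 0 → (0x7950>>0)&0x3ff = 0x150
mode signed 5b, MSB=0: value = 15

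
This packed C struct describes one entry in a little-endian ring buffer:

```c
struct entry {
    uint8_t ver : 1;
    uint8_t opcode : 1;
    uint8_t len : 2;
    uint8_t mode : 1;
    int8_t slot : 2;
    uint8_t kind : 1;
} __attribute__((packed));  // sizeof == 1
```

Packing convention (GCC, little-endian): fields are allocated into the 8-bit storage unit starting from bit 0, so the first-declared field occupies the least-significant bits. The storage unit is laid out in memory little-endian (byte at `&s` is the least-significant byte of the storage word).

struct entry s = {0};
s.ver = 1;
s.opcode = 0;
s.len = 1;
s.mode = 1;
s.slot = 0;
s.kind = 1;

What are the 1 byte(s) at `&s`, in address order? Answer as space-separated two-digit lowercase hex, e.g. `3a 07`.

95

[0+:1] ver=1 & 0x1 = 0x1; word=0x01
[1+:1] opcode=0 & 0x1 = 0x0; word=0x01
[2+:2] len=1 & 0x3 = 0x1; word=0x05
[4+:1] mode=1 & 0x1 = 0x1; word=0x15
[5+:2] slot=0 & 0x3 = 0x0; word=0x15
[7+:1] kind=1 & 0x1 = 0x1; word=0x95
word = 0x95 → little-endian bytes:
  [0]=0x95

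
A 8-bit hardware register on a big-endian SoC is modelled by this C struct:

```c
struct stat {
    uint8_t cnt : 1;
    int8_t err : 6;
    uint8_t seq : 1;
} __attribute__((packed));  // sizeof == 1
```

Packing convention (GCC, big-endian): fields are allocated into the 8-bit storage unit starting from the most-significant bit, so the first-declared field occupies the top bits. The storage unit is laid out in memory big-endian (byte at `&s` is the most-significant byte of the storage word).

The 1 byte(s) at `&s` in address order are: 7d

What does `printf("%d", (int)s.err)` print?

-2

[0]=0x7d (big-endian) → word 0x7d
cnt:1 @ bit 7 → (0x7d>>7)&0x1 = 0x0
err:6 @ bit 1 → (0x7d>>1)&0x3f = 0x3e  ←
seq:1 @ bit 0 → (0x7d>>0)&0x1 = 0x1
err signed 6b, MSB=1: 62 - 64 = -2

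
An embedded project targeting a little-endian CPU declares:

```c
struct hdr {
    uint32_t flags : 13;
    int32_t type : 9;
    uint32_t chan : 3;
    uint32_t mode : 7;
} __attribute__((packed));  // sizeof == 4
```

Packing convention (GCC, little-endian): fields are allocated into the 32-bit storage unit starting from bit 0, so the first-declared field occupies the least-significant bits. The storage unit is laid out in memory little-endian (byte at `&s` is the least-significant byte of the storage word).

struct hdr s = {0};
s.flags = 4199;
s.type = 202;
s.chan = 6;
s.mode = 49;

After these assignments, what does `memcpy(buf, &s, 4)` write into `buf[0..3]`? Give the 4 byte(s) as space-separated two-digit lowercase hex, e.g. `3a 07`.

[0+:13] flags=4199 & 0x1fff = 0x1067; word=0x00001067
[13+:9] type=202 & 0x1ff = 0xca; word=0x00195067
[22+:3] chan=6 & 0x7 = 0x6; word=0x01995067
[25+:7] mode=49 & 0x7f = 0x31; word=0x63995067
word = 0x63995067 → little-endian bytes:
  [0]=0x67  [1]=0x50  [2]=0x99  [3]=0x63

67 50 99 63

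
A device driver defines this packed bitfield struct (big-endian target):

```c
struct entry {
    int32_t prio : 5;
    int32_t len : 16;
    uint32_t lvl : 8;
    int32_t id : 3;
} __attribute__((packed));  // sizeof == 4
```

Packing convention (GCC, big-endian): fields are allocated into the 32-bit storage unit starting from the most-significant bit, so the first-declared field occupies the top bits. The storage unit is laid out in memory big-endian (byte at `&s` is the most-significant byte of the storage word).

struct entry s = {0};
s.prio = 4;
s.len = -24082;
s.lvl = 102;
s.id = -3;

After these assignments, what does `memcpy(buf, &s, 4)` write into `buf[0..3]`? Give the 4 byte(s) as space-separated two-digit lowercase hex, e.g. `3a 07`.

25 0f 73 35

prio (5b) val=4 bits=0x4 at bit 27: 0x20000000
len (16b) val=-24082 bits=0xa1ee at bit 11: 0x250f7000
lvl (8b) val=102 bits=0x66 at bit 3: 0x250f7330
id (3b) val=-3 bits=0x5 at bit 0: 0x250f7335
word = 0x250f7335 → big-endian bytes:
  [0]=0x25  [1]=0x0f  [2]=0x73  [3]=0x35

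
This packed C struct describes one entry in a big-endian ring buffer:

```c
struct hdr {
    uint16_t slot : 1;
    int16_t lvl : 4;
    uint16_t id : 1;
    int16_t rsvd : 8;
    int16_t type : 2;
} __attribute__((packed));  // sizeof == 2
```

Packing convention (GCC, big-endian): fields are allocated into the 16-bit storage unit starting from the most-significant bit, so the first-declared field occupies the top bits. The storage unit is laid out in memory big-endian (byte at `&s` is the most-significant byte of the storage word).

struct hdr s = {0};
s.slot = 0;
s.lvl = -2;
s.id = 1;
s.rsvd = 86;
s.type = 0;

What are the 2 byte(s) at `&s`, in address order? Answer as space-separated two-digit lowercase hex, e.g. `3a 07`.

75 58

[15+:1] slot=0 & 0x1 = 0x0; word=0x0000
[11+:4] lvl=-2 & 0xf = 0xe; word=0x7000
[10+:1] id=1 & 0x1 = 0x1; word=0x7400
[2+:8] rsvd=86 & 0xff = 0x56; word=0x7558
[0+:2] type=0 & 0x3 = 0x0; word=0x7558
word = 0x7558 → big-endian bytes:
  [0]=0x75  [1]=0x58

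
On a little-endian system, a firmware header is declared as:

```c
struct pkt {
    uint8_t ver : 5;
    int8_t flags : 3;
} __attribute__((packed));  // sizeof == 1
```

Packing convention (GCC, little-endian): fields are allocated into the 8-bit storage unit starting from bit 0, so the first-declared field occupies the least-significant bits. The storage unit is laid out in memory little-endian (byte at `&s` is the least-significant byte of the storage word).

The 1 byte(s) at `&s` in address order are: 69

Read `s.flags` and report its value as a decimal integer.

[0]=0x69 (little-endian) → word 0x69
ver:5 @ bit 0 → (0x69>>0)&0x1f = 0x9
flags:3 @ bit 5 → (0x69>>5)&0x7 = 0x3  ←
flags signed 3b, MSB=0: value = 3

3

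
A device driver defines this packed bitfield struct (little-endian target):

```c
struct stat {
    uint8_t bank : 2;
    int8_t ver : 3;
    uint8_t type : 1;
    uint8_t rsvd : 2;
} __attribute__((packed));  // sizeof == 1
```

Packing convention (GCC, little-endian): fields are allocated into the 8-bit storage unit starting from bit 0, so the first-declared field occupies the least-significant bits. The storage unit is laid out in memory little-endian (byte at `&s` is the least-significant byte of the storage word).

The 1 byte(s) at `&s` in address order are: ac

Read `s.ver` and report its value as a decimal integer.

[0]=0xac (little-endian) → word 0xac
bank:2 @ bit 0 → (0xac>>0)&0x3 = 0x0
ver:3 @ bit 2 → (0xac>>2)&0x7 = 0x3  ←
type:1 @ bit 5 → (0xac>>5)&0x1 = 0x1
rsvd:2 @ bit 6 → (0xac>>6)&0x3 = 0x2
ver signed 3b, MSB=0: value = 3

3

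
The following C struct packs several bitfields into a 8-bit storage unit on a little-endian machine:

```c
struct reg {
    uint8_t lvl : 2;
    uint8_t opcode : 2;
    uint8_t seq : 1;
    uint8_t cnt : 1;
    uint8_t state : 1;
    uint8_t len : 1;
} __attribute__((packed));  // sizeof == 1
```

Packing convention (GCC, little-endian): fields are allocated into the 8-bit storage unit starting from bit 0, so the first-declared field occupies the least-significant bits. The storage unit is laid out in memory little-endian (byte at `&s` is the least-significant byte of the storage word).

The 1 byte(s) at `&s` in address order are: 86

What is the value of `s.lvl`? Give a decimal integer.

2

[0]=0x86 (little-endian) → word 0x86
lvl [0+:2] = (word>>0) & 0x3 = 2  ←
opcode [2+:2] = (word>>2) & 0x3 = 1
seq [4+:1] = (word>>4) & 0x1 = 0
cnt [5+:1] = (word>>5) & 0x1 = 0
state [6+:1] = (word>>6) & 0x1 = 0
len [7+:1] = (word>>7) & 0x1 = 1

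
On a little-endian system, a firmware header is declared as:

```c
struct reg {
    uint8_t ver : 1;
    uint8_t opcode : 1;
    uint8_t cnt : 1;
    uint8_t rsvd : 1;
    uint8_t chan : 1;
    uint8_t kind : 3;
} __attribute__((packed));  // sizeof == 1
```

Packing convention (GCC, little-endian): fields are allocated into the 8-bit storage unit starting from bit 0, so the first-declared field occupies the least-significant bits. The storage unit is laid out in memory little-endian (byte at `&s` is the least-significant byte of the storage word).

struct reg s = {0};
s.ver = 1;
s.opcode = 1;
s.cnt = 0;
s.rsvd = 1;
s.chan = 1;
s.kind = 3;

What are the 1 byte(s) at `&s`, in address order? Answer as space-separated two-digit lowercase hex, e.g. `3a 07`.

ver:1 = 1 → 0x1 << 0 → word 0x01
opcode:1 = 1 → 0x1 << 1 → word 0x03
cnt:1 = 0 → 0x0 << 2 → word 0x03
rsvd:1 = 1 → 0x1 << 3 → word 0x0b
chan:1 = 1 → 0x1 << 4 → word 0x1b
kind:3 = 3 → 0x3 << 5 → word 0x7b
word = 0x7b → little-endian bytes:
  [0]=0x7b

7b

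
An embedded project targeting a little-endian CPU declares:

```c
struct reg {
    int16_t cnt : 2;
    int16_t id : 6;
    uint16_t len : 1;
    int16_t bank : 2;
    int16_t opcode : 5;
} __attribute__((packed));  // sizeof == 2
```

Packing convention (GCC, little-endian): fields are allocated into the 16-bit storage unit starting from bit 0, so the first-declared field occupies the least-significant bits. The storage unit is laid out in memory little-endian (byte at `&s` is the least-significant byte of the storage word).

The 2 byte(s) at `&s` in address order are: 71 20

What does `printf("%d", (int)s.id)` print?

28

[0]=0x71 [1]=0x20 (little-endian) → word 0x2071
cnt:2 @ bit 0 → (0x2071>>0)&0x3 = 0x1
id:6 @ bit 2 → (0x2071>>2)&0x3f = 0x1c  ←
len:1 @ bit 8 → (0x2071>>8)&0x1 = 0x0
bank:2 @ bit 9 → (0x2071>>9)&0x3 = 0x0
opcode:5 @ bit 11 → (0x2071>>11)&0x1f = 0x4
id signed 6b, MSB=0: value = 28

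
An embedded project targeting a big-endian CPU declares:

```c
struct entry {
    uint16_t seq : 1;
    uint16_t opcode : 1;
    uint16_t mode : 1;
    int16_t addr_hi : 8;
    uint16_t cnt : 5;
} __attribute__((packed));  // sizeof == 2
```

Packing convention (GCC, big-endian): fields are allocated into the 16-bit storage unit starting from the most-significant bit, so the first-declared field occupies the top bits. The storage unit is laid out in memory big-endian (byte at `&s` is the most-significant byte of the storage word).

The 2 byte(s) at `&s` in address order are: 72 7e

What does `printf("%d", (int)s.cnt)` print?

30

[0]=0x72 [1]=0x7e (big-endian) → word 0x727e
seq:1 @ bit 15 → (0x727e>>15)&0x1 = 0x0
opcode:1 @ bit 14 → (0x727e>>14)&0x1 = 0x1
mode:1 @ bit 13 → (0x727e>>13)&0x1 = 0x1
addr_hi:8 @ bit 5 → (0x727e>>5)&0xff = 0x93
cnt:5 @ bit 0 → (0x727e>>0)&0x1f = 0x1e  ←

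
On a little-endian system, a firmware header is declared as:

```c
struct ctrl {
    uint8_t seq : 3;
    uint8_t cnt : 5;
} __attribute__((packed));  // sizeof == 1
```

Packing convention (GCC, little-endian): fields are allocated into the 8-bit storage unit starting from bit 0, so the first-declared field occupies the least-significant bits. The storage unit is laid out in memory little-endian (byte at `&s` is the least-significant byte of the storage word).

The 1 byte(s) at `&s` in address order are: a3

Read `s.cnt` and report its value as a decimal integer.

[0]=0xa3 (little-endian) → word 0xa3
seq [0+:3] = (word>>0) & 0x7 = 3
cnt [3+:5] = (word>>3) & 0x1f = 20  ←

20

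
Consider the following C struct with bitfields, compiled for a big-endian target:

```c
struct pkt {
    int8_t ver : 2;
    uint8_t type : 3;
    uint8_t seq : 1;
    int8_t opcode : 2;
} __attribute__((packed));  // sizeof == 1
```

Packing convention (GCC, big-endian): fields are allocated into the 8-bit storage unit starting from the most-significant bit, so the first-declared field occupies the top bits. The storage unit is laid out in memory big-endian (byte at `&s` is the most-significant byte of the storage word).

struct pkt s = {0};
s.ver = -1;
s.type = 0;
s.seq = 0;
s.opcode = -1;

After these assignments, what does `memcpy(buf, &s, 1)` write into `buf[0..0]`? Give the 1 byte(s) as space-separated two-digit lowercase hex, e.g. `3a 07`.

ver:2 = -1 → 0x3 << 6 → word 0xc0
type:3 = 0 → 0x0 << 3 → word 0xc0
seq:1 = 0 → 0x0 << 2 → word 0xc0
opcode:2 = -1 → 0x3 << 0 → word 0xc3
word = 0xc3 → big-endian bytes:
  [0]=0xc3

c3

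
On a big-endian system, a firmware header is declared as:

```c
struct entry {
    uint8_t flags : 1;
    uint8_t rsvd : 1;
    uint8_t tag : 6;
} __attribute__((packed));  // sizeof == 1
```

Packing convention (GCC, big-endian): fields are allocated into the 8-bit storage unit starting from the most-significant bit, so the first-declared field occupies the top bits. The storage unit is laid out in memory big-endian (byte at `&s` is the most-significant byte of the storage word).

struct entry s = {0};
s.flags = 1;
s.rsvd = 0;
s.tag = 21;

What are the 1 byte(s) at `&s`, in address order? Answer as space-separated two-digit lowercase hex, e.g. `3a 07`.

flags (1b) val=1 bits=0x1 at bit 7: 0x80
rsvd (1b) val=0 bits=0x0 at bit 6: 0x80
tag (6b) val=21 bits=0x15 at bit 0: 0x95
word = 0x95 → big-endian bytes:
  [0]=0x95

95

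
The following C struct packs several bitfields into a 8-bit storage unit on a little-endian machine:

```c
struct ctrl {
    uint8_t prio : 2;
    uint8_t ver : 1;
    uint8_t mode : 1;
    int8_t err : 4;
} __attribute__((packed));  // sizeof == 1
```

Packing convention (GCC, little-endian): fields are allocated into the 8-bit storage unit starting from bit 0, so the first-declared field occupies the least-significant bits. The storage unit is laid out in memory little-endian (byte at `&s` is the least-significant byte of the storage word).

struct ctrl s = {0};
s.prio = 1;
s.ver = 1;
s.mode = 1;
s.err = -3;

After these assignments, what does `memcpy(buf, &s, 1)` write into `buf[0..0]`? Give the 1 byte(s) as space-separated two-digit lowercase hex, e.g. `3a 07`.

prio (2b) val=1 bits=0x1 at bit 0: 0x01
ver (1b) val=1 bits=0x1 at bit 2: 0x05
mode (1b) val=1 bits=0x1 at bit 3: 0x0d
err (4b) val=-3 bits=0xd at bit 4: 0xdd
word = 0xdd → little-endian bytes:
  [0]=0xdd

dd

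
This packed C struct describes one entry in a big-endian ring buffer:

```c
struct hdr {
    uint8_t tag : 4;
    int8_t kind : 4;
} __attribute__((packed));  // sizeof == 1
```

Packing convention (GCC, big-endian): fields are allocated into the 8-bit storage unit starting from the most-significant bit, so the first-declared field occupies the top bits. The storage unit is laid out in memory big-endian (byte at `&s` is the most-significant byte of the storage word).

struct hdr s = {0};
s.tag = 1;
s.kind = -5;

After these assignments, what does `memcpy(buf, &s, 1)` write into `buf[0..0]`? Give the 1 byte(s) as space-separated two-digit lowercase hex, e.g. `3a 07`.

[4+:4] tag=1 & 0xf = 0x1; word=0x10
[0+:4] kind=-5 & 0xf = 0xb; word=0x1b
word = 0x1b → big-endian bytes:
  [0]=0x1b

1b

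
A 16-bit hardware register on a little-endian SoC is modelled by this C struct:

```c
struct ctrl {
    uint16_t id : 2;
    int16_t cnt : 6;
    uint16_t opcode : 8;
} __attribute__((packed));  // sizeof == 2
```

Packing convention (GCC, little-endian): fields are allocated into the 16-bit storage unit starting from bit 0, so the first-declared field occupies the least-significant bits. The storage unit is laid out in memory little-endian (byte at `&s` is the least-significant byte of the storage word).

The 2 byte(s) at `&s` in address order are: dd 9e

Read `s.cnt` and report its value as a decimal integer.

[0]=0xdd [1]=0x9e (little-endian) → word 0x9edd
id [0+:2] = (word>>0) & 0x3 = 1
cnt [2+:6] = (word>>2) & 0x3f = 55  ←
opcode [8+:8] = (word>>8) & 0xff = 158
cnt signed 6b, MSB=1: 55 - 64 = -9

-9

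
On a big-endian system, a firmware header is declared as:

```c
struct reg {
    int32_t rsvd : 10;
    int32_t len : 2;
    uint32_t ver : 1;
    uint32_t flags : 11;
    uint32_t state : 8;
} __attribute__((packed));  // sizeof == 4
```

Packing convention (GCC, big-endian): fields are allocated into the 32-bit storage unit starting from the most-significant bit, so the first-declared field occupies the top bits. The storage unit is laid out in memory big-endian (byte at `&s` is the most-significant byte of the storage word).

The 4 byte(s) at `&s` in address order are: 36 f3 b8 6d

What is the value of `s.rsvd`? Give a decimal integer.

[0]=0x36 [1]=0xf3 [2]=0xb8 [3]=0x6d (big-endian) → word 0x36f3b86d
rsvd:10 @ bit 22 → (0x36f3b86d>>22)&0x3ff = 0xdb  ←
len:2 @ bit 20 → (0x36f3b86d>>20)&0x3 = 0x3
ver:1 @ bit 19 → (0x36f3b86d>>19)&0x1 = 0x0
flags:11 @ bit 8 → (0x36f3b86d>>8)&0x7ff = 0x3b8
state:8 @ bit 0 → (0x36f3b86d>>0)&0xff = 0x6d
rsvd signed 10b, MSB=0: value = 219

219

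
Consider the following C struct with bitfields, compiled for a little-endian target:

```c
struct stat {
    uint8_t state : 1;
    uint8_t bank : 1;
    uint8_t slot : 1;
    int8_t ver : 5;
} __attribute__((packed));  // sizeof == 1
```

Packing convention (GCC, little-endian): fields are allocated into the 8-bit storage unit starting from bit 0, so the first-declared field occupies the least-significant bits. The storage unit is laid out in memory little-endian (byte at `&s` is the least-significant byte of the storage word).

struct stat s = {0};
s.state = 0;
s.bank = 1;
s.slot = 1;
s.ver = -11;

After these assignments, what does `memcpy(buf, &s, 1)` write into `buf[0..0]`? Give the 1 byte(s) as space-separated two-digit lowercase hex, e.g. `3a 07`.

ae

state (1b) val=0 bits=0x0 at bit 0: 0x00
bank (1b) val=1 bits=0x1 at bit 1: 0x02
slot (1b) val=1 bits=0x1 at bit 2: 0x06
ver (5b) val=-11 bits=0x15 at bit 3: 0xae
word = 0xae → little-endian bytes:
  [0]=0xae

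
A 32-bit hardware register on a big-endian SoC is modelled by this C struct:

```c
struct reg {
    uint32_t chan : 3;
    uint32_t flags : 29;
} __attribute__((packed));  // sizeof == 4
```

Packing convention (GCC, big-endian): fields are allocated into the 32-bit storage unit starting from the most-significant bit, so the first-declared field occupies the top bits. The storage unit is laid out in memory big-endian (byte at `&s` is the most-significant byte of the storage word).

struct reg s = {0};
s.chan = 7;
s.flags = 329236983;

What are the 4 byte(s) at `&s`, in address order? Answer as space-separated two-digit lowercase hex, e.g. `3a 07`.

f3 9f c1 f7

chan (3b) val=7 bits=0x7 at bit 29: 0xe0000000
flags (29b) val=329236983 bits=0x139fc1f7 at bit 0: 0xf39fc1f7
word = 0xf39fc1f7 → big-endian bytes:
  [0]=0xf3  [1]=0x9f  [2]=0xc1  [3]=0xf7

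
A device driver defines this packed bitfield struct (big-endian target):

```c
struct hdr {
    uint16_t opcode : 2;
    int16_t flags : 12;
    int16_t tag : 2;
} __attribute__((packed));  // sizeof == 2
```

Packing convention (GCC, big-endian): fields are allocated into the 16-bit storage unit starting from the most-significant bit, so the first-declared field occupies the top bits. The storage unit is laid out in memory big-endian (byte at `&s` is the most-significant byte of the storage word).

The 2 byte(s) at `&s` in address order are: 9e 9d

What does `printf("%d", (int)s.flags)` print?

1959

[0]=0x9e [1]=0x9d (big-endian) → word 0x9e9d
opcode [14+:2] = (word>>14) & 0x3 = 2
flags [2+:12] = (word>>2) & 0xfff = 1959  ←
tag [0+:2] = (word>>0) & 0x3 = 1
flags signed 12b, MSB=0: value = 1959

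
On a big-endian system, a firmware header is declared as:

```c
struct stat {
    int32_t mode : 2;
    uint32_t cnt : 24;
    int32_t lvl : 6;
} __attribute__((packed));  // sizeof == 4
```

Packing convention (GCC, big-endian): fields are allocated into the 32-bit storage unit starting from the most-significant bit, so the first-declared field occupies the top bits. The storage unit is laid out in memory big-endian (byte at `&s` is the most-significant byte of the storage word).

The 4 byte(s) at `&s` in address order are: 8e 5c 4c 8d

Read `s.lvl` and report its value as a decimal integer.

13

[0]=0x8e [1]=0x5c [2]=0x4c [3]=0x8d (big-endian) → word 0x8e5c4c8d
mode:2 @ bit 30 → (0x8e5c4c8d>>30)&0x3 = 0x2
cnt:24 @ bit 6 → (0x8e5c4c8d>>6)&0xffffff = 0x397132
lvl:6 @ bit 0 → (0x8e5c4c8d>>0)&0x3f = 0xd  ←
lvl signed 6b, MSB=0: value = 13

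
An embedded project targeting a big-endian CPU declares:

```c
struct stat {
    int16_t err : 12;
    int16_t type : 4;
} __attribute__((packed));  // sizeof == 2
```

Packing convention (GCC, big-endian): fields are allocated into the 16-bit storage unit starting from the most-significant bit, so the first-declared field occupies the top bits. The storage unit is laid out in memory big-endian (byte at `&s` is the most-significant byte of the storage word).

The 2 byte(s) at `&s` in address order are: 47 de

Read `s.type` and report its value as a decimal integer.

[0]=0x47 [1]=0xde (big-endian) → word 0x47de
err [4+:12] = (word>>4) & 0xfff = 1149
type [0+:4] = (word>>0) & 0xf = 14  ←
type signed 4b, MSB=1: 14 - 16 = -2

-2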